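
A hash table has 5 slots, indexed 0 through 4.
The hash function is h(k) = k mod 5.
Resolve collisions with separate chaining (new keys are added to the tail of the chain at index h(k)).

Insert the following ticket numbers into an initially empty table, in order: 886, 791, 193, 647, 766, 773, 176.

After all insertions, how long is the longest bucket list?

4

Insert 886: h=1, bucket 1 empty -> new chain.
Insert 791: h=1, bucket 1 nonempty -> append to chain.
Insert 193: h=3, bucket 3 empty -> new chain.
Insert 647: h=2, bucket 2 empty -> new chain.
Insert 766: h=1, bucket 1 nonempty -> append to chain.
Insert 773: h=3, bucket 3 nonempty -> append to chain.
Insert 176: h=1, bucket 1 nonempty -> append to chain.
Final buckets:
0: ∅
1: 886 -> 791 -> 766 -> 176
2: 647
3: 193 -> 773
4: ∅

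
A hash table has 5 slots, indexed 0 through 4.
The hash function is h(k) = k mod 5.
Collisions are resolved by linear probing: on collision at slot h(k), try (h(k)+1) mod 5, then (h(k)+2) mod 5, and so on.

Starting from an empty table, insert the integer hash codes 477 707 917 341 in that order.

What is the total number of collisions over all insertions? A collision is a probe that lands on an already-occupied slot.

Insert 477: h=2, slot 2 empty => index 2.
Insert 707: h=2, slot 2 occupied => index 3.
Insert 917: h=2, slots 2,3 occupied => index 4.
Insert 341: h=1, slot 1 empty => index 1.
Table: [., 341, 477, 707, 917]

3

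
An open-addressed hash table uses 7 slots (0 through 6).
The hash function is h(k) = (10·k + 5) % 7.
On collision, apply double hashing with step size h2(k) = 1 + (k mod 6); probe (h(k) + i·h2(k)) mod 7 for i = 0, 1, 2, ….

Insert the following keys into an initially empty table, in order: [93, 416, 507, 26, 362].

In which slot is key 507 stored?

93 hashes to 4; slot 4 is free => place at 4.
416 hashes to 0; slot 0 is free => place at 0.
507 hashes to 0, h2=4; 0,4 taken => place at 1.
26 hashes to 6; slot 6 is free => place at 6.
362 hashes to 6, h2=3; 6 taken => place at 2.
Table: [416, 507, 362, -, 93, -, 26]

1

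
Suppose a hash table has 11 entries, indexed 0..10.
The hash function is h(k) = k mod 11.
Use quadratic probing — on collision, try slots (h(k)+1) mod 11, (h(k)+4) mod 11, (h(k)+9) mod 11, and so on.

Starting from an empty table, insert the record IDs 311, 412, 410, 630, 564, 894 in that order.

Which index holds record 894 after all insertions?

Insert 311: h=3, slot 3 empty -> index 3.
Insert 412: h=5, slot 5 empty -> index 5.
Insert 410: h=3, slot 3 occupied -> index 4.
Insert 630: h=3, slots 3,4 occupied -> index 7.
Insert 564: h=3, slots 3,4,7 occupied -> index 1.
Insert 894: h=3, slots 3,4,7,1 occupied -> index 8.
Table: [., 564, ., 311, 410, 412, ., 630, 894, ., .]

8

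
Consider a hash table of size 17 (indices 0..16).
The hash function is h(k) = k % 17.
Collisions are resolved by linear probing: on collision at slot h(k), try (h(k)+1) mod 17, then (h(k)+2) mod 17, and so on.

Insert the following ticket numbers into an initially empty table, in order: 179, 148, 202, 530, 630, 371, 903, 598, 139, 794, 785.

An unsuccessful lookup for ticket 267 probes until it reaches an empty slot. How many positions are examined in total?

5

179: h=9 → slot 9
148: h=12 → slot 12
202: h=15 → slot 15
530: h=3 → slot 3
630: h=1 → slot 1
371: h=14 → slot 14
903: h=2 → slot 2
598: h=3, probe 3,4 → slot 4
139: h=3, probe 3,4,5 → slot 5
794: h=12, probe 12,13 → slot 13
785: h=3, probe 3,4,5,6 → slot 6
Table: [-, 630, 903, 530, 598, 139, 785, -, -, 179, -, -, 148, 794, 371, 202, -]
Lookup 267: h=12, probe 12,13,14,15,16 → slot 16 empty, not found.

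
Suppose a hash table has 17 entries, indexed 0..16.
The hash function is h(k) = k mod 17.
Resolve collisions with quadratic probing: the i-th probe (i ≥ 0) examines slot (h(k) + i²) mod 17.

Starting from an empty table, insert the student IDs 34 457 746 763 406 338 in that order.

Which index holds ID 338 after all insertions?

34 hashes to 0; slot 0 is free => place at 0.
457 hashes to 15; slot 15 is free => place at 15.
746 hashes to 15; 15 taken => place at 16.
763 hashes to 15; 15,16 taken => place at 2.
406 hashes to 15; 15,16,2 taken => place at 7.
338 hashes to 15; 15,16,2,7 taken => place at 14.
Table: [34, ∅, 763, ∅, ∅, ∅, ∅, 406, ∅, ∅, ∅, ∅, ∅, ∅, 338, 457, 746]

14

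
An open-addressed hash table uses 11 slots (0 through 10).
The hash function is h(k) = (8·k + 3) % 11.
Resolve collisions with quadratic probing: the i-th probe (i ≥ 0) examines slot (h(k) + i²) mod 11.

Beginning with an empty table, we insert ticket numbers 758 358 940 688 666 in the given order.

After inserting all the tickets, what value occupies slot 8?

688

758: h=6 => slot 6
358: h=7 => slot 7
940: h=10 => slot 10
688: h=7, probe 7,8 => slot 8
666: h=7, probe 7,8,0 => slot 0
Table: [666, ∅, ∅, ∅, ∅, ∅, 758, 358, 688, ∅, 940]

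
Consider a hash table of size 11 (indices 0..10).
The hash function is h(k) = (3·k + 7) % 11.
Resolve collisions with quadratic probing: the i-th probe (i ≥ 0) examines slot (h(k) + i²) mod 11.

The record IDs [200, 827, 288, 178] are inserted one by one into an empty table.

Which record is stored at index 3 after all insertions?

827

200 hashes to 2; slot 2 is free -> place at 2.
827 hashes to 2; 2 taken -> place at 3.
288 hashes to 2; 2,3 taken -> place at 6.
178 hashes to 2; 2,3,6 taken -> place at 0.
Table: [178, ∅, 200, 827, ∅, ∅, 288, ∅, ∅, ∅, ∅]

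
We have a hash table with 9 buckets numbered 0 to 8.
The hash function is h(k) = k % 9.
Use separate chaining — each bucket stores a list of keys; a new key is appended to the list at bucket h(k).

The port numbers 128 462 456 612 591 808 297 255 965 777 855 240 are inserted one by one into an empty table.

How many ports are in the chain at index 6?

3

Insert 128: h=2, bucket 2 empty -> new chain.
Insert 462: h=3, bucket 3 empty -> new chain.
Insert 456: h=6, bucket 6 empty -> new chain.
Insert 612: h=0, bucket 0 empty -> new chain.
Insert 591: h=6, bucket 6 nonempty -> append to chain.
Insert 808: h=7, bucket 7 empty -> new chain.
Insert 297: h=0, bucket 0 nonempty -> append to chain.
Insert 255: h=3, bucket 3 nonempty -> append to chain.
Insert 965: h=2, bucket 2 nonempty -> append to chain.
Insert 777: h=3, bucket 3 nonempty -> append to chain.
Insert 855: h=0, bucket 0 nonempty -> append to chain.
Insert 240: h=6, bucket 6 nonempty -> append to chain.
Final buckets:
0: 612 -> 297 -> 855
1: ∅
2: 128 -> 965
3: 462 -> 255 -> 777
4: ∅
5: ∅
6: 456 -> 591 -> 240
7: 808
8: ∅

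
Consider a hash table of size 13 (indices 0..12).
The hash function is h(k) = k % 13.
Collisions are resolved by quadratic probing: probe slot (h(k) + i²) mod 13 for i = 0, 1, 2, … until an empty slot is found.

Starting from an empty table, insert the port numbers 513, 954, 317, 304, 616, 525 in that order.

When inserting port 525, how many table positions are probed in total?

Insert 513: h=6, slot 6 empty -> index 6.
Insert 954: h=5, slot 5 empty -> index 5.
Insert 317: h=5, slots 5,6 occupied -> index 9.
Insert 304: h=5, slots 5,6,9 occupied -> index 1.
Insert 616: h=5, slots 5,6,9,1 occupied -> index 8.
Insert 525: h=5, slots 5,6,9,1,8 occupied -> index 4.
Table: [., 304, ., ., 525, 954, 513, ., 616, 317, ., ., .]

6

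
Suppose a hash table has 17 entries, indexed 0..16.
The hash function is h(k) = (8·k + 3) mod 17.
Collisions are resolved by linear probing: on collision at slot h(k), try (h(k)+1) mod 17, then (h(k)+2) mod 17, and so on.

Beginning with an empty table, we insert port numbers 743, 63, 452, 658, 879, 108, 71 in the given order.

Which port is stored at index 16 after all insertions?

452

Insert 743: h=14, slot 14 empty -> index 14.
Insert 63: h=14, slot 14 occupied -> index 15.
Insert 452: h=15, slot 15 occupied -> index 16.
Insert 658: h=14, slots 14,15,16 occupied -> index 0.
Insert 879: h=14, slots 14,15,16,0 occupied -> index 1.
Insert 108: h=0, slots 0,1 occupied -> index 2.
Insert 71: h=10, slot 10 empty -> index 10.
Table: [658, 879, 108, -, -, -, -, -, -, -, 71, -, -, -, 743, 63, 452]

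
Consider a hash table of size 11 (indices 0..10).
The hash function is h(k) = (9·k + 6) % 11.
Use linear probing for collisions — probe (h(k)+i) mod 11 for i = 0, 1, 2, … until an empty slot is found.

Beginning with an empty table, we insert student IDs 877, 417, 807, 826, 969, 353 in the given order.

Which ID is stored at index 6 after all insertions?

877 hashes to 1; slot 1 is free -> place at 1.
417 hashes to 8; slot 8 is free -> place at 8.
807 hashes to 9; slot 9 is free -> place at 9.
826 hashes to 4; slot 4 is free -> place at 4.
969 hashes to 4; 4 taken -> place at 5.
353 hashes to 4; 4,5 taken -> place at 6.
Table: [_, 877, _, _, 826, 969, 353, _, 417, 807, _]

353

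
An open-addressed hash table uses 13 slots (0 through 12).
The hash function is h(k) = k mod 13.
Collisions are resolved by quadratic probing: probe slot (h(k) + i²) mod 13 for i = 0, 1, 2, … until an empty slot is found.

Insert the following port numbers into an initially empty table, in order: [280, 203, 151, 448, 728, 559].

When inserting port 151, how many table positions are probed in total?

Insert 280: h=7, slot 7 empty => index 7.
Insert 203: h=8, slot 8 empty => index 8.
Insert 151: h=8, slot 8 occupied => index 9.
Insert 448: h=6, slot 6 empty => index 6.
Insert 728: h=0, slot 0 empty => index 0.
Insert 559: h=0, slot 0 occupied => index 1.
Table: [728, 559, ∅, ∅, ∅, ∅, 448, 280, 203, 151, ∅, ∅, ∅]

2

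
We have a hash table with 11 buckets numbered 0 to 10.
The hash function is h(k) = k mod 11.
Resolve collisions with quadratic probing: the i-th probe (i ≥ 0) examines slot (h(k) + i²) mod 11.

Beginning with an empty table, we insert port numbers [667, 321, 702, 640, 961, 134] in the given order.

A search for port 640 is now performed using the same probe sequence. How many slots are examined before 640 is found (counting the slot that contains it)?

667 hashes to 7; slot 7 is free => place at 7.
321 hashes to 2; slot 2 is free => place at 2.
702 hashes to 9; slot 9 is free => place at 9.
640 hashes to 2; 2 taken => place at 3.
961 hashes to 4; slot 4 is free => place at 4.
134 hashes to 2; 2,3 taken => place at 6.
Table: [-, -, 321, 640, 961, -, 134, 667, -, 702, -]
Lookup 640: h=2, probe 2,3 → found at 3.

2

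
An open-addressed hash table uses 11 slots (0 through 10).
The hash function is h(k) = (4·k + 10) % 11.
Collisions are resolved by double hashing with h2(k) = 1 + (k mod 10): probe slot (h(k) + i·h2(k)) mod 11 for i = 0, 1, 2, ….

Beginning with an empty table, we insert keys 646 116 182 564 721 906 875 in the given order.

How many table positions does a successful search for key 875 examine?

3

646: h=9 => slot 9
116: h=1 => slot 1
182: h=1, h2=3, probe 1,4 => slot 4
564: h=0 => slot 0
721: h=1, h2=2, probe 1,3 => slot 3
906: h=4, h2=7, probe 4,0,7 => slot 7
875: h=1, h2=6, probe 1,7,2 => slot 2
Table: [564, 116, 875, 721, 182, -, -, 906, -, 646, -]
Lookup 875: h=1, h2=6, probe 1,7,2 → found at 2.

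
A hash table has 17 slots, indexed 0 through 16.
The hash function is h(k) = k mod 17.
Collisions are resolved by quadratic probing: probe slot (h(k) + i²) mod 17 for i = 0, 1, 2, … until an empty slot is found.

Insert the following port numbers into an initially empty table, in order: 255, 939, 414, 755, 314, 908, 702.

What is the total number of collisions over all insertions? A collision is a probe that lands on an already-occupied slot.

Insert 255: h=0, slot 0 empty -> index 0.
Insert 939: h=4, slot 4 empty -> index 4.
Insert 414: h=6, slot 6 empty -> index 6.
Insert 755: h=7, slot 7 empty -> index 7.
Insert 314: h=8, slot 8 empty -> index 8.
Insert 908: h=7, slots 7,8 occupied -> index 11.
Insert 702: h=5, slot 5 empty -> index 5.
Table: [255, _, _, _, 939, 702, 414, 755, 314, _, _, 908, _, _, _, _, _]

2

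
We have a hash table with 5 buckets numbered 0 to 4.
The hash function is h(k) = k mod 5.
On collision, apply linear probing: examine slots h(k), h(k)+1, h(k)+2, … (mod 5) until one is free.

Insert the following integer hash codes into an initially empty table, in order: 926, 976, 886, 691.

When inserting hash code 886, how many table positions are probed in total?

3

Insert 926: h=1, slot 1 empty → index 1.
Insert 976: h=1, slot 1 occupied → index 2.
Insert 886: h=1, slots 1,2 occupied → index 3.
Insert 691: h=1, slots 1,2,3 occupied → index 4.
Table: [_, 926, 976, 886, 691]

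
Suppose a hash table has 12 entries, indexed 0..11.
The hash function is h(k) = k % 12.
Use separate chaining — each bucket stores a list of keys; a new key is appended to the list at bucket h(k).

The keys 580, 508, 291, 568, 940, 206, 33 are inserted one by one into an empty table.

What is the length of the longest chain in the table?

4

580 → bucket 4
508 → bucket 4 (collision)
291 → bucket 3
568 → bucket 4 (collision)
940 → bucket 4 (collision)
206 → bucket 2
33 → bucket 9
Final buckets:
0: —
1: —
2: 206
3: 291
4: 580 -> 508 -> 568 -> 940
5: —
6: —
7: —
8: —
9: 33
10: —
11: —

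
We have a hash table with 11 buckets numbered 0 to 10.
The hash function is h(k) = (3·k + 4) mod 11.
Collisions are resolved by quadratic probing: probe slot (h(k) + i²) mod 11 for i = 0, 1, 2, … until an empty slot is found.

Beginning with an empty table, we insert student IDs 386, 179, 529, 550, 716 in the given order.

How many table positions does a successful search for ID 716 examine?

3

386: h=7 -> slot 7
179: h=2 -> slot 2
529: h=7, probe 7,8 -> slot 8
550: h=4 -> slot 4
716: h=7, probe 7,8,0 -> slot 0
Table: [716, _, 179, _, 550, _, _, 386, 529, _, _]
Lookup 716: h=7, probe 7,8,0 → found at 0.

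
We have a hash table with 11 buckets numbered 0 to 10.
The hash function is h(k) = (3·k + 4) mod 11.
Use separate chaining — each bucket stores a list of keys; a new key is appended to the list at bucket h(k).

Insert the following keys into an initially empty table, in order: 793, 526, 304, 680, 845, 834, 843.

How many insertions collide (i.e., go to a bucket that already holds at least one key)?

4

793 -> bucket 7
526 -> bucket 9
304 -> bucket 3
680 -> bucket 9 (collision)
845 -> bucket 9 (collision)
834 -> bucket 9 (collision)
843 -> bucket 3 (collision)
Final buckets:
0: ∅
1: ∅
2: ∅
3: 304 -> 843
4: ∅
5: ∅
6: ∅
7: 793
8: ∅
9: 526 -> 680 -> 845 -> 834
10: ∅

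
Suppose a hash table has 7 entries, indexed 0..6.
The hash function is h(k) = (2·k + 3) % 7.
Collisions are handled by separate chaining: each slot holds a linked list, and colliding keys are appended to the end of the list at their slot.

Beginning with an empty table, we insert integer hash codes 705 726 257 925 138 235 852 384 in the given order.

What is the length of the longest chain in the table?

5

Insert 705: h=6, bucket 6 empty -> new chain.
Insert 726: h=6, bucket 6 nonempty -> append to chain.
Insert 257: h=6, bucket 6 nonempty -> append to chain.
Insert 925: h=5, bucket 5 empty -> new chain.
Insert 138: h=6, bucket 6 nonempty -> append to chain.
Insert 235: h=4, bucket 4 empty -> new chain.
Insert 852: h=6, bucket 6 nonempty -> append to chain.
Insert 384: h=1, bucket 1 empty -> new chain.
Final buckets:
0: ∅
1: 384
2: ∅
3: ∅
4: 235
5: 925
6: 705 -> 726 -> 257 -> 138 -> 852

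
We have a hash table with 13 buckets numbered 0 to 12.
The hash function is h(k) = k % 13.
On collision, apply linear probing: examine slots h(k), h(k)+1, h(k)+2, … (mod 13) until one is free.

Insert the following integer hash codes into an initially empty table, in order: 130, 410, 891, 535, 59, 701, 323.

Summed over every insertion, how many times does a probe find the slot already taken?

130 hashes to 0; slot 0 is free -> place at 0.
410 hashes to 7; slot 7 is free -> place at 7.
891 hashes to 7; 7 taken -> place at 8.
535 hashes to 2; slot 2 is free -> place at 2.
59 hashes to 7; 7,8 taken -> place at 9.
701 hashes to 12; slot 12 is free -> place at 12.
323 hashes to 11; slot 11 is free -> place at 11.
Table: [130, ∅, 535, ∅, ∅, ∅, ∅, 410, 891, 59, ∅, 323, 701]

3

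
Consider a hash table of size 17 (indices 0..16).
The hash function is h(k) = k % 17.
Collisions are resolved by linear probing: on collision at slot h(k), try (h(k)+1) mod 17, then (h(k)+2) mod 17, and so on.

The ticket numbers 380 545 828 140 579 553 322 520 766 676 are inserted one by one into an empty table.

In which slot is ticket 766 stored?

3

Insert 380: h=6, slot 6 empty => index 6.
Insert 545: h=1, slot 1 empty => index 1.
Insert 828: h=12, slot 12 empty => index 12.
Insert 140: h=4, slot 4 empty => index 4.
Insert 579: h=1, slot 1 occupied => index 2.
Insert 553: h=9, slot 9 empty => index 9.
Insert 322: h=16, slot 16 empty => index 16.
Insert 520: h=10, slot 10 empty => index 10.
Insert 766: h=1, slots 1,2 occupied => index 3.
Insert 676: h=13, slot 13 empty => index 13.
Table: [-, 545, 579, 766, 140, -, 380, -, -, 553, 520, -, 828, 676, -, -, 322]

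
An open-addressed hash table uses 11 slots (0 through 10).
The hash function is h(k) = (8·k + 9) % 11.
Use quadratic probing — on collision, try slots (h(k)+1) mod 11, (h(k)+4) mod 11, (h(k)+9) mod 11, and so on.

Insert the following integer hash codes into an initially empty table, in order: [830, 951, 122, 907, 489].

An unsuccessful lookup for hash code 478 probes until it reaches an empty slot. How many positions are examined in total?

830: h=5 -> slot 5
951: h=5, probe 5,6 -> slot 6
122: h=6, probe 6,7 -> slot 7
907: h=5, probe 5,6,9 -> slot 9
489: h=5, probe 5,6,9,3 -> slot 3
Table: [_, _, _, 489, _, 830, 951, 122, _, 907, _]
Lookup 478: h=5, probe 5,6,9,3,10 → slot 10 empty, not found.

5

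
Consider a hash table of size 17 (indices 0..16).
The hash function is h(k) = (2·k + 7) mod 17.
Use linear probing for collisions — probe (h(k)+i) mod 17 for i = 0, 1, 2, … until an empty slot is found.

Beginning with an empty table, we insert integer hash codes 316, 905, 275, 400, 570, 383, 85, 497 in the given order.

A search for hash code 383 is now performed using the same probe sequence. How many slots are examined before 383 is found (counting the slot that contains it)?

4

Insert 316: h=10, slot 10 empty → index 10.
Insert 905: h=15, slot 15 empty → index 15.
Insert 275: h=13, slot 13 empty → index 13.
Insert 400: h=8, slot 8 empty → index 8.
Insert 570: h=8, slot 8 occupied → index 9.
Insert 383: h=8, slots 8,9,10 occupied → index 11.
Insert 85: h=7, slot 7 empty → index 7.
Insert 497: h=15, slot 15 occupied → index 16.
Table: [-, -, -, -, -, -, -, 85, 400, 570, 316, 383, -, 275, -, 905, 497]
Lookup 383: h=8, probe 8,9,10,11 → found at 11.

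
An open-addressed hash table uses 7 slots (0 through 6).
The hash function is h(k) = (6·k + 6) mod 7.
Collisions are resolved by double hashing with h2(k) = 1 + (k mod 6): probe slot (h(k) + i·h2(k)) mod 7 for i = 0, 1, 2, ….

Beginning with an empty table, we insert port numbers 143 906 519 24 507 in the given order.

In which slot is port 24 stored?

6

Insert 143: h=3, slot 3 empty => index 3.
Insert 906: h=3, h2=1, slot 3 occupied => index 4.
Insert 519: h=5, slot 5 empty => index 5.
Insert 24: h=3, h2=1, slots 3,4,5 occupied => index 6.
Insert 507: h=3, h2=4, slot 3 occupied => index 0.
Table: [507, ∅, ∅, 143, 906, 519, 24]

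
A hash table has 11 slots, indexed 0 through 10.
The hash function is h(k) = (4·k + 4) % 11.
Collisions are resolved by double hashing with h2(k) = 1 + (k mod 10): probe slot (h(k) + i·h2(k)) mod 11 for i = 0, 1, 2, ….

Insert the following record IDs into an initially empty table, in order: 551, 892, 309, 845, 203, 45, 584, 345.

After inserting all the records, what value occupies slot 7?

551: h=8 => slot 8
892: h=8, h2=3, probe 8,0 => slot 0
309: h=8, h2=10, probe 8,7 => slot 7
845: h=7, h2=6, probe 7,2 => slot 2
203: h=2, h2=4, probe 2,6 => slot 6
45: h=8, h2=6, probe 8,3 => slot 3
584: h=8, h2=5, probe 8,2,7,1 => slot 1
345: h=9 => slot 9
Table: [892, 584, 845, 45, —, —, 203, 309, 551, 345, —]

309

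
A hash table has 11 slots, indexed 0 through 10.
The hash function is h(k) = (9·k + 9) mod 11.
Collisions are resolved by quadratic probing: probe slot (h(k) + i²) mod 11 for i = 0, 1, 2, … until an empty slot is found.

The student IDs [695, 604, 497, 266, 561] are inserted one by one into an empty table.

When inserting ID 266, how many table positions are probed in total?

3

695 hashes to 5; slot 5 is free → place at 5.
604 hashes to 0; slot 0 is free → place at 0.
497 hashes to 5; 5 taken → place at 6.
266 hashes to 5; 5,6 taken → place at 9.
561 hashes to 9; 9 taken → place at 10.
Table: [604, ∅, ∅, ∅, ∅, 695, 497, ∅, ∅, 266, 561]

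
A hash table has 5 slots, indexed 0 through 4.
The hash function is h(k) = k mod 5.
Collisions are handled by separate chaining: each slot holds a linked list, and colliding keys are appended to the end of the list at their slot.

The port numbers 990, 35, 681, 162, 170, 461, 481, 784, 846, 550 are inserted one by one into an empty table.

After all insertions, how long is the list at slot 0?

990 -> bucket 0
35 -> bucket 0 (collision)
681 -> bucket 1
162 -> bucket 2
170 -> bucket 0 (collision)
461 -> bucket 1 (collision)
481 -> bucket 1 (collision)
784 -> bucket 4
846 -> bucket 1 (collision)
550 -> bucket 0 (collision)
Final buckets:
0: 990 -> 35 -> 170 -> 550
1: 681 -> 461 -> 481 -> 846
2: 162
3: —
4: 784

4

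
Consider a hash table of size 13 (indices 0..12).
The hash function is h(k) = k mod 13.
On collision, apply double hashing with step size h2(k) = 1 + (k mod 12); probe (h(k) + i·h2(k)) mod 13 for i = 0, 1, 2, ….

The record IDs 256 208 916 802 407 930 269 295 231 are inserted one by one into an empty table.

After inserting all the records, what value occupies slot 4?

407

256: h=9 → slot 9
208: h=0 → slot 0
916: h=6 → slot 6
802: h=9, h2=11, probe 9,7 → slot 7
407: h=4 → slot 4
930: h=7, h2=7, probe 7,1 → slot 1
269: h=9, h2=6, probe 9,2 → slot 2
295: h=9, h2=8, probe 9,4,12 → slot 12
231: h=10 → slot 10
Table: [208, 930, 269, -, 407, -, 916, 802, -, 256, 231, -, 295]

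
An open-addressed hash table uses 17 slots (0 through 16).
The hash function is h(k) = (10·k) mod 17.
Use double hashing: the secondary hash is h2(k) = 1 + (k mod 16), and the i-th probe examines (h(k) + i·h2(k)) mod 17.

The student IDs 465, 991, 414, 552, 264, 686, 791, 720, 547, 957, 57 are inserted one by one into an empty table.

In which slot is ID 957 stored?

4

465: h=9 → slot 9
991: h=16 → slot 16
414: h=9, h2=15, probe 9,7 → slot 7
552: h=12 → slot 12
264: h=5 → slot 5
686: h=9, h2=15, probe 9,7,5,3 → slot 3
791: h=5, h2=8, probe 5,13 → slot 13
720: h=9, h2=1, probe 9,10 → slot 10
547: h=13, h2=4, probe 13,0 → slot 0
957: h=16, h2=14, probe 16,13,10,7,4 → slot 4
57: h=9, h2=10, probe 9,2 → slot 2
Table: [547, ∅, 57, 686, 957, 264, ∅, 414, ∅, 465, 720, ∅, 552, 791, ∅, ∅, 991]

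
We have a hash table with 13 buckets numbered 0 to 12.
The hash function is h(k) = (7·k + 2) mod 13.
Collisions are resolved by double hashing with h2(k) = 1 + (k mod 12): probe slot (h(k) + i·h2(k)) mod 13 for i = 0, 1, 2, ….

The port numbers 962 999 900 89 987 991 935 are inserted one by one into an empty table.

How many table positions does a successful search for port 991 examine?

2

962 hashes to 2; slot 2 is free -> place at 2.
999 hashes to 1; slot 1 is free -> place at 1.
900 hashes to 10; slot 10 is free -> place at 10.
89 hashes to 1, h2=6; 1 taken -> place at 7.
987 hashes to 8; slot 8 is free -> place at 8.
991 hashes to 10, h2=8; 10 taken -> place at 5.
935 hashes to 8, h2=12; 8,7 taken -> place at 6.
Table: [-, 999, 962, -, -, 991, 935, 89, 987, -, 900, -, -]
Lookup 991: h=10, h2=8, probe 10,5 → found at 5.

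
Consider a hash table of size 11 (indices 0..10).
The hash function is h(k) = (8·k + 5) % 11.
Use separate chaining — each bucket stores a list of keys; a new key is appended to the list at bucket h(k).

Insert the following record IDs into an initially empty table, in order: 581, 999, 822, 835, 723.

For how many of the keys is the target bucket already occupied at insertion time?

581 → bucket 0
999 → bucket 0 (collision)
822 → bucket 3
835 → bucket 8
723 → bucket 3 (collision)
Final buckets:
0: 581 -> 999
1: —
2: —
3: 822 -> 723
4: —
5: —
6: —
7: —
8: 835
9: —
10: —

2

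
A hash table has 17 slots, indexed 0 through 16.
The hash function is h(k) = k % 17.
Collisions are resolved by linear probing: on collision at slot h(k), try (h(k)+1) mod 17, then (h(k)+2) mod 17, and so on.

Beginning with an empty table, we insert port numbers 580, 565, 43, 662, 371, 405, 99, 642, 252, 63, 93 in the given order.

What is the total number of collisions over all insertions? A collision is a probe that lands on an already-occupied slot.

8

580: h=2 → slot 2
565: h=4 → slot 4
43: h=9 → slot 9
662: h=16 → slot 16
371: h=14 → slot 14
405: h=14, probe 14,15 → slot 15
99: h=14, probe 14,15,16,0 → slot 0
642: h=13 → slot 13
252: h=14, probe 14,15,16,0,1 → slot 1
63: h=12 → slot 12
93: h=8 → slot 8
Table: [99, 252, 580, -, 565, -, -, -, 93, 43, -, -, 63, 642, 371, 405, 662]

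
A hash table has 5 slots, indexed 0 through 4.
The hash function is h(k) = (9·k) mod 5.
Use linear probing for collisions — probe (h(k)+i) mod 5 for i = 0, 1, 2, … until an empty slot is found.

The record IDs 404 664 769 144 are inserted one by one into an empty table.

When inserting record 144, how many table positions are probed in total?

404: h=1 -> slot 1
664: h=1, probe 1,2 -> slot 2
769: h=1, probe 1,2,3 -> slot 3
144: h=1, probe 1,2,3,4 -> slot 4
Table: [_, 404, 664, 769, 144]

4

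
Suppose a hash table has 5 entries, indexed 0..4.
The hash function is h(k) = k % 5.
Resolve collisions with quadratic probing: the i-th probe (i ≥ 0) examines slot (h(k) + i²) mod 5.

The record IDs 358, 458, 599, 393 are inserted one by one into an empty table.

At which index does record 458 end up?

4

358: h=3 → slot 3
458: h=3, probe 3,4 → slot 4
599: h=4, probe 4,0 → slot 0
393: h=3, probe 3,4,2 → slot 2
Table: [599, -, 393, 358, 458]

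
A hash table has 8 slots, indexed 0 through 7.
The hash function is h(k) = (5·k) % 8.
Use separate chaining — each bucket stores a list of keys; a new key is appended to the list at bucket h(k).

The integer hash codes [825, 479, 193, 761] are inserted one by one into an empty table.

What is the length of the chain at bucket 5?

3

825 -> bucket 5
479 -> bucket 3
193 -> bucket 5 (collision)
761 -> bucket 5 (collision)
Final buckets:
0: ∅
1: ∅
2: ∅
3: 479
4: ∅
5: 825 -> 193 -> 761
6: ∅
7: ∅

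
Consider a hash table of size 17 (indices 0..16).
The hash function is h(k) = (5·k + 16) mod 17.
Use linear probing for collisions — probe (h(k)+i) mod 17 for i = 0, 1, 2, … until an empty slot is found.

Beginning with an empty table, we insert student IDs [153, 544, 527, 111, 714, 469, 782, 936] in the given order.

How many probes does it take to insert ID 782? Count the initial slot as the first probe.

153: h=16 -> slot 16
544: h=16, probe 16,0 -> slot 0
527: h=16, probe 16,0,1 -> slot 1
111: h=10 -> slot 10
714: h=16, probe 16,0,1,2 -> slot 2
469: h=15 -> slot 15
782: h=16, probe 16,0,1,2,3 -> slot 3
936: h=4 -> slot 4
Table: [544, 527, 714, 782, 936, -, -, -, -, -, 111, -, -, -, -, 469, 153]

5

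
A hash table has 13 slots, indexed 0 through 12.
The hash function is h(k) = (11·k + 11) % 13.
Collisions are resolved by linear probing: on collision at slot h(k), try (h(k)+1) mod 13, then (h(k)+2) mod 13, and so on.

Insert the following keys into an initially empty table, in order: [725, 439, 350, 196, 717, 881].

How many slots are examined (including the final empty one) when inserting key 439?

2

Insert 725: h=4, slot 4 empty => index 4.
Insert 439: h=4, slot 4 occupied => index 5.
Insert 350: h=0, slot 0 empty => index 0.
Insert 196: h=9, slot 9 empty => index 9.
Insert 717: h=7, slot 7 empty => index 7.
Insert 881: h=4, slots 4,5 occupied => index 6.
Table: [350, ., ., ., 725, 439, 881, 717, ., 196, ., ., .]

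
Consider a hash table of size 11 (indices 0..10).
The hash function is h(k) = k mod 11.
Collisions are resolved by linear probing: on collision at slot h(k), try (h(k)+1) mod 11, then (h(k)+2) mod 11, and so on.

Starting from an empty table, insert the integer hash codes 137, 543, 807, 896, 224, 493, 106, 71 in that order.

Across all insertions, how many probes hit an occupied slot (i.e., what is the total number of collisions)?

17

Insert 137: h=5, slot 5 empty -> index 5.
Insert 543: h=4, slot 4 empty -> index 4.
Insert 807: h=4, slots 4,5 occupied -> index 6.
Insert 896: h=5, slots 5,6 occupied -> index 7.
Insert 224: h=4, slots 4,5,6,7 occupied -> index 8.
Insert 493: h=9, slot 9 empty -> index 9.
Insert 106: h=7, slots 7,8,9 occupied -> index 10.
Insert 71: h=5, slots 5,6,7,8,9,10 occupied -> index 0.
Table: [71, —, —, —, 543, 137, 807, 896, 224, 493, 106]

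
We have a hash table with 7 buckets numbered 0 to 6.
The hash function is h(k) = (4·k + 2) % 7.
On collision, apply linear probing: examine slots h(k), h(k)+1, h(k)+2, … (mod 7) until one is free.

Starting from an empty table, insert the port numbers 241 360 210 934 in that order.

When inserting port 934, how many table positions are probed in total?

4

Insert 241: h=0, slot 0 empty => index 0.
Insert 360: h=0, slot 0 occupied => index 1.
Insert 210: h=2, slot 2 empty => index 2.
Insert 934: h=0, slots 0,1,2 occupied => index 3.
Table: [241, 360, 210, 934, ., ., .]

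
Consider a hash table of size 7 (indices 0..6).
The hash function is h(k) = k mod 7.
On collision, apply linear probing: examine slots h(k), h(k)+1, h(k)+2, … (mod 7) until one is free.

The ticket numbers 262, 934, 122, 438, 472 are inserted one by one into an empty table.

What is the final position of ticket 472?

0

Insert 262: h=3, slot 3 empty → index 3.
Insert 934: h=3, slot 3 occupied → index 4.
Insert 122: h=3, slots 3,4 occupied → index 5.
Insert 438: h=4, slots 4,5 occupied → index 6.
Insert 472: h=3, slots 3,4,5,6 occupied → index 0.
Table: [472, _, _, 262, 934, 122, 438]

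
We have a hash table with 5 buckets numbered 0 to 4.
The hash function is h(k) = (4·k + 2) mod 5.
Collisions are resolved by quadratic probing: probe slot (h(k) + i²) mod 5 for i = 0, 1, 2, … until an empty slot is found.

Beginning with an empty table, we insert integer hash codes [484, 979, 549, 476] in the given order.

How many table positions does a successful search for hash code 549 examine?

Insert 484: h=3, slot 3 empty → index 3.
Insert 979: h=3, slot 3 occupied → index 4.
Insert 549: h=3, slots 3,4 occupied → index 2.
Insert 476: h=1, slot 1 empty → index 1.
Table: [∅, 476, 549, 484, 979]
Lookup 549: h=3, probe 3,4,2 → found at 2.

3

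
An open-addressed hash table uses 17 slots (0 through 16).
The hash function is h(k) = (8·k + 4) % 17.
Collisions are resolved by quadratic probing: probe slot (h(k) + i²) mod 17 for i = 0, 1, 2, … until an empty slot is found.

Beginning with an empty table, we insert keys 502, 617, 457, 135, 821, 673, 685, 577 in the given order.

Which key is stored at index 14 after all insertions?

Insert 502: h=8, slot 8 empty => index 8.
Insert 617: h=10, slot 10 empty => index 10.
Insert 457: h=5, slot 5 empty => index 5.
Insert 135: h=13, slot 13 empty => index 13.
Insert 821: h=10, slot 10 occupied => index 11.
Insert 673: h=16, slot 16 empty => index 16.
Insert 685: h=10, slots 10,11 occupied => index 14.
Insert 577: h=13, slots 13,14 occupied => index 0.
Table: [577, _, _, _, _, 457, _, _, 502, _, 617, 821, _, 135, 685, _, 673]

685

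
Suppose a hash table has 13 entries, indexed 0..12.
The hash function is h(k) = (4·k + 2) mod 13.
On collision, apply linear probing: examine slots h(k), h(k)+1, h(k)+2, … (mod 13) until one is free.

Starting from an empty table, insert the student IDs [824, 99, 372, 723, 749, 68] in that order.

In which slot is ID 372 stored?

824 hashes to 9; slot 9 is free -> place at 9.
99 hashes to 8; slot 8 is free -> place at 8.
372 hashes to 8; 8,9 taken -> place at 10.
723 hashes to 8; 8,9,10 taken -> place at 11.
749 hashes to 8; 8,9,10,11 taken -> place at 12.
68 hashes to 1; slot 1 is free -> place at 1.
Table: [., 68, ., ., ., ., ., ., 99, 824, 372, 723, 749]

10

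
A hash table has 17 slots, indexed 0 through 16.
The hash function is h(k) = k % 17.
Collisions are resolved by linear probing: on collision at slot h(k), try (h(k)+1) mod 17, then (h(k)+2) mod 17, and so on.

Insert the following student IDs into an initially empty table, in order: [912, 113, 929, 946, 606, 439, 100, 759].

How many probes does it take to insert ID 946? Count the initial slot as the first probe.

912 hashes to 11; slot 11 is free -> place at 11.
113 hashes to 11; 11 taken -> place at 12.
929 hashes to 11; 11,12 taken -> place at 13.
946 hashes to 11; 11,12,13 taken -> place at 14.
606 hashes to 11; 11,12,13,14 taken -> place at 15.
439 hashes to 14; 14,15 taken -> place at 16.
100 hashes to 15; 15,16 taken -> place at 0.
759 hashes to 11; 11,12,13,14,15,16,0 taken -> place at 1.
Table: [100, 759, ., ., ., ., ., ., ., ., ., 912, 113, 929, 946, 606, 439]

4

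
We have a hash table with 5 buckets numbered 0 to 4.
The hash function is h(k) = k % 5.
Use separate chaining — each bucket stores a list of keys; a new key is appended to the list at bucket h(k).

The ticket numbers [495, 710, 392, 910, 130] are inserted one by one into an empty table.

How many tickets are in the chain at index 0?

4

495 → bucket 0
710 → bucket 0 (collision)
392 → bucket 2
910 → bucket 0 (collision)
130 → bucket 0 (collision)
Final buckets:
0: 495 -> 710 -> 910 -> 130
1: -
2: 392
3: -
4: -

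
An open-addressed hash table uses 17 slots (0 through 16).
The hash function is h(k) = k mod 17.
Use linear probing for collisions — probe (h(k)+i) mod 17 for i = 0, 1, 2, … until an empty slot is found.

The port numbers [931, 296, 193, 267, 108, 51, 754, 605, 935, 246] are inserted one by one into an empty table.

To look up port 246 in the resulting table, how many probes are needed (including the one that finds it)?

Insert 931: h=13, slot 13 empty -> index 13.
Insert 296: h=7, slot 7 empty -> index 7.
Insert 193: h=6, slot 6 empty -> index 6.
Insert 267: h=12, slot 12 empty -> index 12.
Insert 108: h=6, slots 6,7 occupied -> index 8.
Insert 51: h=0, slot 0 empty -> index 0.
Insert 754: h=6, slots 6,7,8 occupied -> index 9.
Insert 605: h=10, slot 10 empty -> index 10.
Insert 935: h=0, slot 0 occupied -> index 1.
Insert 246: h=8, slots 8,9,10 occupied -> index 11.
Table: [51, 935, -, -, -, -, 193, 296, 108, 754, 605, 246, 267, 931, -, -, -]
Lookup 246: h=8, probe 8,9,10,11 → found at 11.

4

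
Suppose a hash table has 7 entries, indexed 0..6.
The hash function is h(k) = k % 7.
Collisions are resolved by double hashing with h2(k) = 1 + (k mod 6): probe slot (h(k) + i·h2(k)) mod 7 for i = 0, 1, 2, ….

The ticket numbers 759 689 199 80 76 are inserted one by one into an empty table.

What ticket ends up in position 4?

759 hashes to 3; slot 3 is free => place at 3.
689 hashes to 3, h2=6; 3 taken => place at 2.
199 hashes to 3, h2=2; 3 taken => place at 5.
80 hashes to 3, h2=3; 3 taken => place at 6.
76 hashes to 6, h2=5; 6 taken => place at 4.
Table: [—, —, 689, 759, 76, 199, 80]

76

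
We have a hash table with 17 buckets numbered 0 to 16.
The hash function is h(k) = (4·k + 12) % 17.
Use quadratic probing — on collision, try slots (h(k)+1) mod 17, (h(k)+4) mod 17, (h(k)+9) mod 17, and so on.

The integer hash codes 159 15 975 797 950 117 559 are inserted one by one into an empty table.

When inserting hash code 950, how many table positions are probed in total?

3

159 hashes to 2; slot 2 is free -> place at 2.
15 hashes to 4; slot 4 is free -> place at 4.
975 hashes to 2; 2 taken -> place at 3.
797 hashes to 4; 4 taken -> place at 5.
950 hashes to 4; 4,5 taken -> place at 8.
117 hashes to 4; 4,5,8 taken -> place at 13.
559 hashes to 4; 4,5,8,13,3 taken -> place at 12.
Table: [., ., 159, 975, 15, 797, ., ., 950, ., ., ., 559, 117, ., ., .]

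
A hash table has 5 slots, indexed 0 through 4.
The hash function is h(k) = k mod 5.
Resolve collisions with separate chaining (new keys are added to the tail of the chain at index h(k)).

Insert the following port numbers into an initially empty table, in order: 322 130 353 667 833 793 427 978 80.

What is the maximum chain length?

4

Insert 322: h=2, bucket 2 empty → new chain.
Insert 130: h=0, bucket 0 empty → new chain.
Insert 353: h=3, bucket 3 empty → new chain.
Insert 667: h=2, bucket 2 nonempty → append to chain.
Insert 833: h=3, bucket 3 nonempty → append to chain.
Insert 793: h=3, bucket 3 nonempty → append to chain.
Insert 427: h=2, bucket 2 nonempty → append to chain.
Insert 978: h=3, bucket 3 nonempty → append to chain.
Insert 80: h=0, bucket 0 nonempty → append to chain.
Final buckets:
0: 130 -> 80
1: -
2: 322 -> 667 -> 427
3: 353 -> 833 -> 793 -> 978
4: -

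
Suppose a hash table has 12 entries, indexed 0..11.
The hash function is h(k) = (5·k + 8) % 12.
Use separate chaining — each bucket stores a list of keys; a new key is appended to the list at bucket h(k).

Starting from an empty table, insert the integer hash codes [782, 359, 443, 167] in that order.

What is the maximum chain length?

Insert 782: h=6, bucket 6 empty → new chain.
Insert 359: h=3, bucket 3 empty → new chain.
Insert 443: h=3, bucket 3 nonempty → append to chain.
Insert 167: h=3, bucket 3 nonempty → append to chain.
Final buckets:
0: .
1: .
2: .
3: 359 -> 443 -> 167
4: .
5: .
6: 782
7: .
8: .
9: .
10: .
11: .

3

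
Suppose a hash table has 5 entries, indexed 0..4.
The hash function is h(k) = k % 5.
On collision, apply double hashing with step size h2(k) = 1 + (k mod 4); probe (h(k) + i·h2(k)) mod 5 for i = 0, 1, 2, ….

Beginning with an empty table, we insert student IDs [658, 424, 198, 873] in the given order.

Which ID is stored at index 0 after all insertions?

658 hashes to 3; slot 3 is free -> place at 3.
424 hashes to 4; slot 4 is free -> place at 4.
198 hashes to 3, h2=3; 3 taken -> place at 1.
873 hashes to 3, h2=2; 3 taken -> place at 0.
Table: [873, 198, ∅, 658, 424]

873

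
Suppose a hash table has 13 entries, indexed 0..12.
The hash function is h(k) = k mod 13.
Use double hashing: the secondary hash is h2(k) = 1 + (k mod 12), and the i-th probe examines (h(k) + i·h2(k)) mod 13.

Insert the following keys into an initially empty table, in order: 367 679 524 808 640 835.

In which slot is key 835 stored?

6

367: h=3 -> slot 3
679: h=3, h2=8, probe 3,11 -> slot 11
524: h=4 -> slot 4
808: h=2 -> slot 2
640: h=3, h2=5, probe 3,8 -> slot 8
835: h=3, h2=8, probe 3,11,6 -> slot 6
Table: [-, -, 808, 367, 524, -, 835, -, 640, -, -, 679, -]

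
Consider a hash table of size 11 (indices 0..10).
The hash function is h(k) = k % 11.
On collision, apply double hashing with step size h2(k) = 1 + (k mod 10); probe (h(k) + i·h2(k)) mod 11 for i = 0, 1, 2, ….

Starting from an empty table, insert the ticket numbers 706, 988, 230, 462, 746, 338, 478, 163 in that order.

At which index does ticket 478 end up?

3

Insert 706: h=2, slot 2 empty → index 2.
Insert 988: h=9, slot 9 empty → index 9.
Insert 230: h=10, slot 10 empty → index 10.
Insert 462: h=0, slot 0 empty → index 0.
Insert 746: h=9, h2=7, slot 9 occupied → index 5.
Insert 338: h=8, slot 8 empty → index 8.
Insert 478: h=5, h2=9, slot 5 occupied → index 3.
Insert 163: h=9, h2=4, slots 9,2 occupied → index 6.
Table: [462, -, 706, 478, -, 746, 163, -, 338, 988, 230]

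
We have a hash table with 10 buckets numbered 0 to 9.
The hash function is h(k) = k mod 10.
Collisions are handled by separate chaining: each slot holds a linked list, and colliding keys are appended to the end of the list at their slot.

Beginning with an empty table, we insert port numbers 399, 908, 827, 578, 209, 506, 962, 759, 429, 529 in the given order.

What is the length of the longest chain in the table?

5

Insert 399: h=9, bucket 9 empty -> new chain.
Insert 908: h=8, bucket 8 empty -> new chain.
Insert 827: h=7, bucket 7 empty -> new chain.
Insert 578: h=8, bucket 8 nonempty -> append to chain.
Insert 209: h=9, bucket 9 nonempty -> append to chain.
Insert 506: h=6, bucket 6 empty -> new chain.
Insert 962: h=2, bucket 2 empty -> new chain.
Insert 759: h=9, bucket 9 nonempty -> append to chain.
Insert 429: h=9, bucket 9 nonempty -> append to chain.
Insert 529: h=9, bucket 9 nonempty -> append to chain.
Final buckets:
0: ∅
1: ∅
2: 962
3: ∅
4: ∅
5: ∅
6: 506
7: 827
8: 908 -> 578
9: 399 -> 209 -> 759 -> 429 -> 529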